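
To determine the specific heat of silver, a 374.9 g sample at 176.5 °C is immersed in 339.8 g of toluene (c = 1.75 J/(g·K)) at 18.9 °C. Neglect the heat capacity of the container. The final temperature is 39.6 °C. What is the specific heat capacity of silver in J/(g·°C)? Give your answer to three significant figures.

q_gained = (339.8 × 1.75) × (39.6 − 18.9) = 12310 J
q_lost = 374.9 × c × (176.5 − 39.6) = 51323.81 c
Set equal: c = 12310 / 51323.81 = 0.240 J/(g·°C)

c = 0.240 J/(g·°C)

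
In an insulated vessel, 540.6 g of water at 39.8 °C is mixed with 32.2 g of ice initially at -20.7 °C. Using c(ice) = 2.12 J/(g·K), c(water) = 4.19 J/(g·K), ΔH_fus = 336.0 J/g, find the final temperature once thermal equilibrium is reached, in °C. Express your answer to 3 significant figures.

T_f = 32.5 °C

Heat to bring ice to 0 °C and melt it: q₁ = 32.2×2.12×20.7 + 32.2×336.0 = 12232 J
Heat the water can supply cooling to 0 °C: 540.6×4.19×39.8 = 90151.5 J > q₁, so all ice melts.
Energy balance: 540.6×4.19×(39.8 − T) = 12232 + 32.2×4.19×(T − 0)
2265.114(39.8 − T) = 12232 + 134.918 T
90151.5 − 12232 = 2400.032 T
T = 77919.5 / 2400.032 = 32.47 °C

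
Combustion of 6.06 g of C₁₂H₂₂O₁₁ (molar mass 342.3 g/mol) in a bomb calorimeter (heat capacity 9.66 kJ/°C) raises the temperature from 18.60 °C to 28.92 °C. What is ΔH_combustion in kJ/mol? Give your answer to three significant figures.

ΔH = -5630 kJ/mol

ΔT = 28.92 − 18.60 = 10.32 °C
q_cal = C_cal × ΔT = 9.66 × 10.32 = 99.6912 kJ
n = 6.06 / 342.3 = 0.01770 mol
q_rxn = −q_cal = -99.6912 kJ
ΔH = -99.6912 / 0.01770 = -5632 kJ/mol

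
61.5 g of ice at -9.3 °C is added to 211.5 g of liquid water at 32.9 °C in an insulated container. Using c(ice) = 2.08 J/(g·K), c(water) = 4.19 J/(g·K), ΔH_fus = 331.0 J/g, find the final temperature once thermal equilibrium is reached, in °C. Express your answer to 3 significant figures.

Heat to bring ice to 0 °C and melt it: q₁ = 61.5×2.08×9.3 + 61.5×331.0 = 21546 J
Heat the water can supply cooling to 0 °C: 211.5×4.19×32.9 = 29155.5 J > q₁, so all ice melts.
Energy balance: 211.5×4.19×(32.9 − T) = 21546 + 61.5×4.19×(T − 0)
886.185(32.9 − T) = 21546 + 257.685 T
29155.5 − 21546 = 1143.870 T
T = 7609.5 / 1143.870 = 6.652 °C

T_f = 6.65 °C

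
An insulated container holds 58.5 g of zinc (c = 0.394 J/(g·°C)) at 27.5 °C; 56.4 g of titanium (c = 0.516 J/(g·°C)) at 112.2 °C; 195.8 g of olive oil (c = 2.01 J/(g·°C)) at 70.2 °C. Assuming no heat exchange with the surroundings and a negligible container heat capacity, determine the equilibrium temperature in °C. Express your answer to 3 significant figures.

T_f = 70.7 °C

Σ mᵢcᵢ(T − Tᵢ) = 0  ⇒  T = Σ mᵢcᵢTᵢ / Σ mᵢcᵢ
Σ mᵢcᵢ = 58.5×0.394 + 56.4×0.516 + 195.8×2.01 = 445.7094
Σ mᵢcᵢTᵢ = 23.049×27.5 + 29.1024×112.2 + 393.558×70.2 = 31527
T = 31527 / 445.7094 = 70.73 °C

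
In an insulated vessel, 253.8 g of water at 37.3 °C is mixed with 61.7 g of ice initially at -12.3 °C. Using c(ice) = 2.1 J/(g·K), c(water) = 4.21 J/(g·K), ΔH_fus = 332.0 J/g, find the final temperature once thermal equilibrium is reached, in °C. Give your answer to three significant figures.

T_f = 13.4 °C

Heat to bring ice to 0 °C and melt it: q₁ = 61.7×2.1×12.3 + 61.7×332.0 = 22078 J
Heat the water can supply cooling to 0 °C: 253.8×4.21×37.3 = 39855.0 J > q₁, so all ice melts.
Energy balance: 253.8×4.21×(37.3 − T) = 22078 + 61.7×4.21×(T − 0)
1068.498(37.3 − T) = 22078 + 259.757 T
39855.0 − 22078 = 1328.255 T
T = 17777.0 / 1328.255 = 13.38 °C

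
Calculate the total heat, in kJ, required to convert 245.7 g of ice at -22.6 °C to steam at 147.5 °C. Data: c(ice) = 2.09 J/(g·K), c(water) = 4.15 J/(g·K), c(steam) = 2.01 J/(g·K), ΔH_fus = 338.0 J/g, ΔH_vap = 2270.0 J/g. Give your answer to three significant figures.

q1 (heat ice -22.6→0.0 °C): 245.7 × 2.09 × 22.6 = 11605 J
q2 (melt at 0 °C): 245.7 × 338.0 = 83047 J
q3 (heat water 0.0→100.0 °C): 245.7 × 4.15 × 100.0 = 101966 J
q4 (vaporize at 100 °C): 245.7 × 2270.0 = 557739 J
q5 (heat steam 100.0→147.5 °C): 245.7 × 2.01 × 47.5 = 23458 J
Total: 11605 + 83047 + 101966 + 557739 + 23458 = 777815 J = 778 kJ

q = 778 kJ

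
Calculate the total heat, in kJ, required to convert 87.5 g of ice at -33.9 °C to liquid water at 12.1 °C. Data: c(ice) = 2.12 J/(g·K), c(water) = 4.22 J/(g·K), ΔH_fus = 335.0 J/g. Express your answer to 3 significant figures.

q1 (heat ice -33.9→0.0 °C): 87.5 × 2.12 × 33.9 = 6288 J
q2 (melt at 0 °C): 87.5 × 335.0 = 29313 J
q3 (heat water 0.0→12.1 °C): 87.5 × 4.22 × 12.1 = 4468 J
Total: 6288 + 29313 + 4468 = 40069 J = 40.1 kJ

q = 40.1 kJ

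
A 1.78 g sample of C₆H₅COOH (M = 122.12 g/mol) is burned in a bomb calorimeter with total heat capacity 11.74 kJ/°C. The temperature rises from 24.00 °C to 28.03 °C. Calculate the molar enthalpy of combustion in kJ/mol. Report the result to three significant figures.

ΔT = 28.03 − 24.00 = 4.03 °C
q_cal = C_cal × ΔT = 11.74 × 4.03 = 47.3122 kJ
n = 1.78 / 122.12 = 0.01458 mol
q_rxn = −q_cal = -47.3122 kJ
ΔH = -47.3122 / 0.01458 = -3245 kJ/mol

ΔH = -3250 kJ/mol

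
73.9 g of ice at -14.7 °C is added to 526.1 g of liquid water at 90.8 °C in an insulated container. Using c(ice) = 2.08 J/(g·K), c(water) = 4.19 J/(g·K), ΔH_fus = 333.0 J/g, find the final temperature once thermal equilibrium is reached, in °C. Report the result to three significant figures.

Heat to bring ice to 0 °C and melt it: q₁ = 73.9×2.08×14.7 + 73.9×333.0 = 26868 J
Heat the water can supply cooling to 0 °C: 526.1×4.19×90.8 = 200156 J > q₁, so all ice melts.
Energy balance: 526.1×4.19×(90.8 − T) = 26868 + 73.9×4.19×(T − 0)
2204.359(90.8 − T) = 26868 + 309.641 T
200156 − 26868 = 2514.000 T
T = 173288 / 2514.000 = 68.93 °C

T_f = 68.9 °C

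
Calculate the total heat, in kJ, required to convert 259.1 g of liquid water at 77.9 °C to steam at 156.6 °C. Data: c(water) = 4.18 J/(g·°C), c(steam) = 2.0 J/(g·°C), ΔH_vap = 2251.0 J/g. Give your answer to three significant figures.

q = 636 kJ

q1 (heat water 77.9→100.0 °C): 259.1 × 4.18 × 22.1 = 23935 J
q2 (vaporize at 100 °C): 259.1 × 2251.0 = 583234 J
q3 (heat steam 100.0→156.6 °C): 259.1 × 2.0 × 56.6 = 29330 J
Total: 23935 + 583234 + 29330 = 636499 J = 636 kJ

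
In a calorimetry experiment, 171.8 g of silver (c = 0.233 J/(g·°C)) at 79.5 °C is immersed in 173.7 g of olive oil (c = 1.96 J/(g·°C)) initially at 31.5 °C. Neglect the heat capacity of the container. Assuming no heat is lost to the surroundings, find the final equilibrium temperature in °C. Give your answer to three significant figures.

T_f = 36.5 °C

Heat lost by silver = heat gained by olive oil.
(171.8)(0.233)(79.5 − T) = (173.7)(1.96)(T − 31.5)
40.0294 (79.5 − T) = 340.452 (T − 31.5)
3182.3 − 40.0294 T = 340.452 T − 10724
13906.3 = 380.4814 T
T = 36.549 °C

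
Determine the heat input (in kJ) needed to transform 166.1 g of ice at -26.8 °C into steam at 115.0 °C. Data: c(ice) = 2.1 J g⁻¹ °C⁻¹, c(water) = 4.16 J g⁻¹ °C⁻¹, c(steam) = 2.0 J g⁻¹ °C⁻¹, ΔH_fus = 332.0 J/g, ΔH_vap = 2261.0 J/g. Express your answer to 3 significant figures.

q1 (heat ice -26.8→0.0 °C): 166.1 × 2.1 × 26.8 = 9348 J
q2 (melt at 0 °C): 166.1 × 332.0 = 55145 J
q3 (heat water 0.0→100.0 °C): 166.1 × 4.16 × 100.0 = 69098 J
q4 (vaporize at 100 °C): 166.1 × 2261.0 = 375552 J
q5 (heat steam 100.0→115.0 °C): 166.1 × 2.0 × 15.0 = 4983 J
Total: 9348 + 55145 + 69098 + 375552 + 4983 = 514126 J = 514 kJ

q = 514 kJ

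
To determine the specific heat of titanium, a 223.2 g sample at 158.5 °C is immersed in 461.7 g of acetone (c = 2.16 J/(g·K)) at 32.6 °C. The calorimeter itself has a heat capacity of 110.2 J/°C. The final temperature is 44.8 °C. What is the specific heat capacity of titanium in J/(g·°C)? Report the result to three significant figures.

q_gained = (461.7 × 2.16 + 110.2) × (44.8 − 32.6) = 13510 J
q_lost = 223.2 × c × (158.5 − 44.8) = 25377.84 c
Set equal: c = 13510 / 25377.84 = 0.532 J/(g·°C)

c = 0.532 J/(g·°C)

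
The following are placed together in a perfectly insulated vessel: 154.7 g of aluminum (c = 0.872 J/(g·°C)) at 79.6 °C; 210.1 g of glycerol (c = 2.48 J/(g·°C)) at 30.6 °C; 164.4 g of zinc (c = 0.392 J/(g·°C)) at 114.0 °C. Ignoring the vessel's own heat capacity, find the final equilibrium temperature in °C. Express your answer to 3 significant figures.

T_f = 47.2 °C

Σ mᵢcᵢ(T − Tᵢ) = 0  ⇒  T = Σ mᵢcᵢTᵢ / Σ mᵢcᵢ
Σ mᵢcᵢ = 154.7×0.872 + 210.1×2.48 + 164.4×0.392 = 720.3912
Σ mᵢcᵢTᵢ = 134.8984×79.6 + 521.048×30.6 + 64.4448×114.0 = 34029
T = 34029 / 720.3912 = 47.24 °C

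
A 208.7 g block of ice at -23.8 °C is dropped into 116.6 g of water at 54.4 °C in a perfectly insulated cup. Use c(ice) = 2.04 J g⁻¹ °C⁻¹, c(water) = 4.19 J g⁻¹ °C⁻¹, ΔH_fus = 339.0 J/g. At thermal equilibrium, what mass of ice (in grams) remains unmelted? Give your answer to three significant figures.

m_ice remaining = 160 g

Heat to warm all ice to 0 °C: 208.7×2.04×23.8 = 10133 J
Heat released by water cooling to 0 °C: 116.6×4.19×54.4 = 26577 J
26577 J < 10133 + 208.7×339.0 = 80882.3 J, so not all ice melts; final T = 0 °C.
Heat left for melting: 26577 − 10133 = 16444 J
Mass melted = 16444 / 339.0 = 48.51 g
Ice remaining = 208.7 − 48.51 = 160.19 g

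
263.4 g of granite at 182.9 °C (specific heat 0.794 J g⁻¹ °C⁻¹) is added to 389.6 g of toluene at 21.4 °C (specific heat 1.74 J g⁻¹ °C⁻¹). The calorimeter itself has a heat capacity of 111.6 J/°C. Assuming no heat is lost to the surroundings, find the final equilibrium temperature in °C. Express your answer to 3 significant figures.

T_f = 55.2 °C

Heat lost by granite = heat gained by toluene + calorimeter.
(263.4)(0.794)(182.9 − T) = [(389.6)(1.74) + 111.6](T − 21.4)
209.1396 (182.9 − T) = 789.504 (T − 21.4)
38252 − 209.1396 T = 789.504 T − 16895
55147 = 998.6436 T
T = 55.22 °C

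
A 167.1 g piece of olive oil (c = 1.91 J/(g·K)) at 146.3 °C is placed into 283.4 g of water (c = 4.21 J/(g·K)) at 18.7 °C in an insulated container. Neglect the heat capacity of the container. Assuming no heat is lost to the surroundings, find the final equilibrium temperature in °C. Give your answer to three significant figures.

Heat lost by olive oil = heat gained by water.
(167.1)(1.91)(146.3 − T) = (283.4)(4.21)(T − 18.7)
319.161 (146.3 − T) = 1193.114 (T − 18.7)
46693 − 319.161 T = 1193.114 T − 22311
69004 = 1512.275 T
T = 45.63 °C

T_f = 45.6 °C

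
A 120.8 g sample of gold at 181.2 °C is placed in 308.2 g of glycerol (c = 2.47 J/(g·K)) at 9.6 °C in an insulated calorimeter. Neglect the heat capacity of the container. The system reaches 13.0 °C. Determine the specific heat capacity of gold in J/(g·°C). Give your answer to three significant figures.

q_gained = (308.2 × 2.47) × (13.0 − 9.6) = 2588 J
q_lost = 120.8 × c × (181.2 − 13.0) = 20318.56 c
Set equal: c = 2588 / 20318.56 = 0.127 J/(g·°C)

c = 0.127 J/(g·°C)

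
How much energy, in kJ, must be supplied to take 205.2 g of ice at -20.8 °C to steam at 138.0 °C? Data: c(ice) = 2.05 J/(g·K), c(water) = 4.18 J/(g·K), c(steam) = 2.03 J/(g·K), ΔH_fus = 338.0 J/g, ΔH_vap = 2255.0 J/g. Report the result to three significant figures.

q = 642 kJ

q1 (heat ice -20.8→0.0 °C): 205.2 × 2.05 × 20.8 = 8750 J
q2 (melt at 0 °C): 205.2 × 338.0 = 69358 J
q3 (heat water 0.0→100.0 °C): 205.2 × 4.18 × 100.0 = 85774 J
q4 (vaporize at 100 °C): 205.2 × 2255.0 = 462726 J
q5 (heat steam 100.0→138.0 °C): 205.2 × 2.03 × 38.0 = 15829 J
Total: 8750 + 69358 + 85774 + 462726 + 15829 = 642437 J = 642 kJ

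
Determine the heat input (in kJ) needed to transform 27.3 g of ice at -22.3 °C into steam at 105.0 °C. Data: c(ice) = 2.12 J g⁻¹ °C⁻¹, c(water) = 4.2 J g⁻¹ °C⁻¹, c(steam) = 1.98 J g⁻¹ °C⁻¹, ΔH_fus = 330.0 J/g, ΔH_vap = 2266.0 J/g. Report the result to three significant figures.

q1 (heat ice -22.3→0.0 °C): 27.3 × 2.12 × 22.3 = 1291 J
q2 (melt at 0 °C): 27.3 × 330.0 = 9009 J
q3 (heat water 0.0→100.0 °C): 27.3 × 4.2 × 100.0 = 11466 J
q4 (vaporize at 100 °C): 27.3 × 2266.0 = 61862 J
q5 (heat steam 100.0→105.0 °C): 27.3 × 1.98 × 5.0 = 270 J
Total: 1291 + 9009 + 11466 + 61862 + 270 = 83898 J = 83.9 kJ

q = 83.9 kJ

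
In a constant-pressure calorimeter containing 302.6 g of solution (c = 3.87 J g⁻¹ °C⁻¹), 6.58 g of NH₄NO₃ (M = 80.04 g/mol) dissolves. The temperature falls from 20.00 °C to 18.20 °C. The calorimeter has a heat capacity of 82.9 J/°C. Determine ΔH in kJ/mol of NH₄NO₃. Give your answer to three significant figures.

|ΔT| = |18.20 − 20.00| = 1.80 °C
|q_surr| = (302.6 × 3.87 + 82.9) × 1.80 = 1253.962 × 1.80 = 2257 J
n(NH₄NO₃) = 6.58 / 80.04 = 0.08221 mol
Temperature fell, so q_rxn = +|q_surr| = 2.257 kJ
ΔH = q_rxn / n = 27.45 kJ/mol

ΔH = 27.5 kJ/mol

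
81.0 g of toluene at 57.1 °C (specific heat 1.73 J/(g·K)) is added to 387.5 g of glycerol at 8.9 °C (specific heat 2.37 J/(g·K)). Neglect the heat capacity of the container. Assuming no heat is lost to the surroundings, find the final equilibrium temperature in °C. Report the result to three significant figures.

Heat lost by toluene = heat gained by glycerol.
(81.0)(1.73)(57.1 − T) = (387.5)(2.37)(T − 8.9)
140.13 (57.1 − T) = 918.375 (T − 8.9)
8001.4 − 140.13 T = 918.375 T − 8173.5
16174.9 = 1058.505 T
T = 15.28 °C

T_f = 15.3 °C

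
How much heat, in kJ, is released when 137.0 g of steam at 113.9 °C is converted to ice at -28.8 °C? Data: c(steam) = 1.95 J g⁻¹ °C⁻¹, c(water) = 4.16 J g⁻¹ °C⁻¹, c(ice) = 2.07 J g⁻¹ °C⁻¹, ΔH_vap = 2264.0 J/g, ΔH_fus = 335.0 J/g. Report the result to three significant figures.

q = 425 kJ

q1 (cool steam 113.9→100 °C): 137.0 × 1.95 × 13.9 = 3713 J
q2 (condense at 100 °C): 137.0 × 2264.0 = 310168 J
q3 (cool water 100→0 °C): 137.0 × 4.16 × 100.0 = 56992 J
q4 (freeze at 0 °C): 137.0 × 335.0 = 45895 J
q5 (cool ice 0→-28.8 °C): 137.0 × 2.07 × 28.8 = 8167 J
Total: 3713 + 310168 + 56992 + 45895 + 8167 = 424935 J = 425 kJ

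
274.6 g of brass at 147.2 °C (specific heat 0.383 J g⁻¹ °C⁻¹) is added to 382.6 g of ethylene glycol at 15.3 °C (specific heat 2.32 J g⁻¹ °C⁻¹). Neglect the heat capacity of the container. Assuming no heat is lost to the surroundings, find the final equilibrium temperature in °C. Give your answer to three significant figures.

Heat lost by brass = heat gained by ethylene glycol.
(274.6)(0.383)(147.2 − T) = (382.6)(2.32)(T − 15.3)
105.1718 (147.2 − T) = 887.632 (T − 15.3)
15481 − 105.1718 T = 887.632 T − 13581
29062 = 992.8038 T
T = 29.27 °C

T_f = 29.3 °C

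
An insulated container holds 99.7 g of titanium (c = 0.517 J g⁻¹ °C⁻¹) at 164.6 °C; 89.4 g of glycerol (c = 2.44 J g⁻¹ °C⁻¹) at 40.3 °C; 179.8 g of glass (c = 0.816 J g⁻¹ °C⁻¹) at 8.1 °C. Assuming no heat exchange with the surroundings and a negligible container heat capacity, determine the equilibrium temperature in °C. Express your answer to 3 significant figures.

T_f = 44.3 °C

Σ mᵢcᵢ(T − Tᵢ) = 0  ⇒  T = Σ mᵢcᵢTᵢ / Σ mᵢcᵢ
Σ mᵢcᵢ = 99.7×0.517 + 89.4×2.44 + 179.8×0.816 = 416.3977
Σ mᵢcᵢTᵢ = 51.5449×164.6 + 218.136×40.3 + 146.7168×8.1 = 18464
T = 18464 / 416.3977 = 44.34 °C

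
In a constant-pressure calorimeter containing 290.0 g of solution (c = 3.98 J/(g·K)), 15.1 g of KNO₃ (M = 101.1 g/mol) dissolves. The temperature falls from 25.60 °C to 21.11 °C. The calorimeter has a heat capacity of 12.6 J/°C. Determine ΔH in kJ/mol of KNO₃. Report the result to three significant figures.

|ΔT| = |21.11 − 25.60| = 4.49 °C
|q_surr| = (290.0 × 3.98 + 12.6) × 4.49 = 1166.8 × 4.49 = 5239 J
n(KNO₃) = 15.1 / 101.1 = 0.1494 mol
Temperature fell, so q_rxn = +|q_surr| = 5.239 kJ
ΔH = q_rxn / n = 35.07 kJ/mol

ΔH = 35.1 kJ/mol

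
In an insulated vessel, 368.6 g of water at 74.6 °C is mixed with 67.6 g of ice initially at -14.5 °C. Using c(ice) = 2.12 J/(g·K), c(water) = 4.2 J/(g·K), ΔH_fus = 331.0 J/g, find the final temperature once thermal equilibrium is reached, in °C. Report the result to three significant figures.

T_f = 49.7 °C

Heat to bring ice to 0 °C and melt it: q₁ = 67.6×2.12×14.5 + 67.6×331.0 = 24454 J
Heat the water can supply cooling to 0 °C: 368.6×4.2×74.6 = 115490 J > q₁, so all ice melts.
Energy balance: 368.6×4.2×(74.6 − T) = 24454 + 67.6×4.2×(T − 0)
1548.12(74.6 − T) = 24454 + 283.92 T
115490 − 24454 = 1832.04 T
T = 91036 / 1832.04 = 49.69 °C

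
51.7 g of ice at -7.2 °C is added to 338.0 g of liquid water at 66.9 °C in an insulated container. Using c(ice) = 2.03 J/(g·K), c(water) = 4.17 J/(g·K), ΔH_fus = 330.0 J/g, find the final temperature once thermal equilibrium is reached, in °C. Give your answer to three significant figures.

T_f = 47.1 °C

Heat to bring ice to 0 °C and melt it: q₁ = 51.7×2.03×7.2 + 51.7×330.0 = 17817 J
Heat the water can supply cooling to 0 °C: 338.0×4.17×66.9 = 94292.9 J > q₁, so all ice melts.
Energy balance: 338.0×4.17×(66.9 − T) = 17817 + 51.7×4.17×(T − 0)
1409.46(66.9 − T) = 17817 + 215.589 T
94292.9 − 17817 = 1625.049 T
T = 76475.9 / 1625.049 = 47.06 °C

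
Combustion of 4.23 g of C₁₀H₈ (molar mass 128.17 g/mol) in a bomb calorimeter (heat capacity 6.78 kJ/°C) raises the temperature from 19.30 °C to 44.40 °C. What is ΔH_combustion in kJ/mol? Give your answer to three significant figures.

ΔT = 44.40 − 19.30 = 25.10 °C
q_cal = C_cal × ΔT = 6.78 × 25.10 = 170.178 kJ
n = 4.23 / 128.17 = 0.03300 mol
q_rxn = −q_cal = -170.178 kJ
ΔH = -170.178 / 0.03300 = -5157 kJ/mol

ΔH = -5160 kJ/mol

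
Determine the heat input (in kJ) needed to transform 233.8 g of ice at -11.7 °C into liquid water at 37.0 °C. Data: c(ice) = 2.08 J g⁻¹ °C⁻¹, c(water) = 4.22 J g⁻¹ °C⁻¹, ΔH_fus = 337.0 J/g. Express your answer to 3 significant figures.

q1 (heat ice -11.7→0.0 °C): 233.8 × 2.08 × 11.7 = 5690 J
q2 (melt at 0 °C): 233.8 × 337.0 = 78791 J
q3 (heat water 0.0→37.0 °C): 233.8 × 4.22 × 37.0 = 36506 J
Total: 5690 + 78791 + 36506 = 120987 J = 121 kJ

q = 121 kJ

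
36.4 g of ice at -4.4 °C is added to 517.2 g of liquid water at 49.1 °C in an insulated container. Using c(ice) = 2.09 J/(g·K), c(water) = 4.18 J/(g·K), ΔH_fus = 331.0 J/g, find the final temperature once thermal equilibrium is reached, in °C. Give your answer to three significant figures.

T_f = 40.5 °C

Heat to bring ice to 0 °C and melt it: q₁ = 36.4×2.09×4.4 + 36.4×331.0 = 12383 J
Heat the water can supply cooling to 0 °C: 517.2×4.18×49.1 = 106149 J > q₁, so all ice melts.
Energy balance: 517.2×4.18×(49.1 − T) = 12383 + 36.4×4.18×(T − 0)
2161.896(49.1 − T) = 12383 + 152.152 T
106149 − 12383 = 2314.048 T
T = 93766 / 2314.048 = 40.52 °C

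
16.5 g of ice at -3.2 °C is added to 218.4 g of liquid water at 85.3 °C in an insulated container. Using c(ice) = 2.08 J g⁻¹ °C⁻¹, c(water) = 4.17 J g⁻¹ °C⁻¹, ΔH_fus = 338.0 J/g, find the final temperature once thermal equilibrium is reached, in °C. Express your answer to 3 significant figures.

Heat to bring ice to 0 °C and melt it: q₁ = 16.5×2.08×3.2 + 16.5×338.0 = 5686.8 J
Heat the water can supply cooling to 0 °C: 218.4×4.17×85.3 = 77685.1 J > q₁, so all ice melts.
Energy balance: 218.4×4.17×(85.3 − T) = 5686.8 + 16.5×4.17×(T − 0)
910.728(85.3 − T) = 5686.8 + 68.805 T
77685.1 − 5686.8 = 979.533 T
T = 71998.3 / 979.533 = 73.50 °C

T_f = 73.5 °C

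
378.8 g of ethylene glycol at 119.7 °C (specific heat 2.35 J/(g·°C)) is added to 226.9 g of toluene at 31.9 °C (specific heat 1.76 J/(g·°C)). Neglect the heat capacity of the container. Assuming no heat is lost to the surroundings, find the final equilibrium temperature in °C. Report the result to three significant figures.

T_f = 92.5 °C

Heat lost by ethylene glycol = heat gained by toluene.
(378.8)(2.35)(119.7 − T) = (226.9)(1.76)(T − 31.9)
890.18 (119.7 − T) = 399.344 (T − 31.9)
106550 − 890.18 T = 399.344 T − 12739
119289 = 1289.524 T
T = 92.51 °C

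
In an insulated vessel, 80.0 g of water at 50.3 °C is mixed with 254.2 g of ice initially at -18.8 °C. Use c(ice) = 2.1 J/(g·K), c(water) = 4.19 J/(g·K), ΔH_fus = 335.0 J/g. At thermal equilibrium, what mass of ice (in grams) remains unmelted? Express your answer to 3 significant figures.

Heat to warm all ice to 0 °C: 254.2×2.1×18.8 = 10036 J
Heat released by water cooling to 0 °C: 80.0×4.19×50.3 = 16861 J
16861 J < 10036 + 254.2×335.0 = 95193 J, so not all ice melts; final T = 0 °C.
Heat left for melting: 16861 − 10036 = 6825 J
Mass melted = 6825 / 335.0 = 20.37 g
Ice remaining = 254.2 − 20.37 = 233.83 g

m_ice remaining = 234 g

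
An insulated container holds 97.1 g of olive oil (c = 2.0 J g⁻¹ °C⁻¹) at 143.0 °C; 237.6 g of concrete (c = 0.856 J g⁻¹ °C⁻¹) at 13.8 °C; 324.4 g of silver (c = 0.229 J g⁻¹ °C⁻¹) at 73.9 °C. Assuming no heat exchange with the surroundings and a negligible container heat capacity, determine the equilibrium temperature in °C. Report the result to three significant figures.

T_f = 76.4 °C

Σ mᵢcᵢ(T − Tᵢ) = 0  ⇒  T = Σ mᵢcᵢTᵢ / Σ mᵢcᵢ
Σ mᵢcᵢ = 97.1×2.0 + 237.6×0.856 + 324.4×0.229 = 471.8732
Σ mᵢcᵢTᵢ = 194.2×143.0 + 203.3856×13.8 + 74.2876×73.9 = 36067
T = 36067 / 471.8732 = 76.43 °C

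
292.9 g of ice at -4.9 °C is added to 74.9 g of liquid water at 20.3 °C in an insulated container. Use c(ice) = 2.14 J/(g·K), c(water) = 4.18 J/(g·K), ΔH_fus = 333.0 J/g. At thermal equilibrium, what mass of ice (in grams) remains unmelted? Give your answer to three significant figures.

Heat to warm all ice to 0 °C: 292.9×2.14×4.9 = 3071.3 J
Heat released by water cooling to 0 °C: 74.9×4.18×20.3 = 6355.6 J
6355.6 J < 3071.3 + 292.9×333.0 = 100607.0 J, so not all ice melts; final T = 0 °C.
Heat left for melting: 6355.6 − 3071.3 = 3284.3 J
Mass melted = 3284.3 / 333.0 = 9.863 g
Ice remaining = 292.9 − 9.863 = 283.037 g

m_ice remaining = 283 g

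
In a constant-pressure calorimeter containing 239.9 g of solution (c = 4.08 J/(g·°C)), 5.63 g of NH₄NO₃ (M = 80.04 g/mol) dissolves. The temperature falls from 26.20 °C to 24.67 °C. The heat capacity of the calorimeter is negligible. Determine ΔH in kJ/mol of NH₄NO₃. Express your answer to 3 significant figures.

|ΔT| = |24.67 − 26.20| = 1.53 °C
|q_surr| = (239.9 × 4.08) × 1.53 = 978.792 × 1.53 = 1498 J
n(NH₄NO₃) = 5.63 / 80.04 = 0.07034 mol
Temperature fell, so q_rxn = +|q_surr| = 1.498 kJ
ΔH = q_rxn / n = 21.30 kJ/mol

ΔH = 21.3 kJ/mol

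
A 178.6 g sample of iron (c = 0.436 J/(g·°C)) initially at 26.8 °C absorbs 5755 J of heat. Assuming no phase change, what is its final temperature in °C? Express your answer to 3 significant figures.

ΔT = q / (m c) = 5755 / (178.6 × 0.436) = 73.91 °C
T_f = 26.8 + 73.91 = 100.71 °C

T_f = 101 °C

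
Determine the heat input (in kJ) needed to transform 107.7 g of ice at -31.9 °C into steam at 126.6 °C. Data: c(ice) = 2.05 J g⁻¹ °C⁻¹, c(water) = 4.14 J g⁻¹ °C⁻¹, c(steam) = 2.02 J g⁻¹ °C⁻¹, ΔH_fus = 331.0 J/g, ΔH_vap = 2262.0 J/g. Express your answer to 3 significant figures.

q = 337 kJ

q1 (heat ice -31.9→0.0 °C): 107.7 × 2.05 × 31.9 = 7043 J
q2 (melt at 0 °C): 107.7 × 331.0 = 35649 J
q3 (heat water 0.0→100.0 °C): 107.7 × 4.14 × 100.0 = 44588 J
q4 (vaporize at 100 °C): 107.7 × 2262.0 = 243617 J
q5 (heat steam 100.0→126.6 °C): 107.7 × 2.02 × 26.6 = 5787 J
Total: 7043 + 35649 + 44588 + 243617 + 5787 = 336684 J = 337 kJ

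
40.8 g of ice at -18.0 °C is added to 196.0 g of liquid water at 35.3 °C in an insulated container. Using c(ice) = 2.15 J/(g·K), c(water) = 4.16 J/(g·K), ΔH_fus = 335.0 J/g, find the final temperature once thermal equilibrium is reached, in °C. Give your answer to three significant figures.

Heat to bring ice to 0 °C and melt it: q₁ = 40.8×2.15×18.0 + 40.8×335.0 = 15247 J
Heat the water can supply cooling to 0 °C: 196.0×4.16×35.3 = 28782.2 J > q₁, so all ice melts.
Energy balance: 196.0×4.16×(35.3 − T) = 15247 + 40.8×4.16×(T − 0)
815.36(35.3 − T) = 15247 + 169.728 T
28782.2 − 15247 = 985.088 T
T = 13535.2 / 985.088 = 13.74 °C

T_f = 13.7 °C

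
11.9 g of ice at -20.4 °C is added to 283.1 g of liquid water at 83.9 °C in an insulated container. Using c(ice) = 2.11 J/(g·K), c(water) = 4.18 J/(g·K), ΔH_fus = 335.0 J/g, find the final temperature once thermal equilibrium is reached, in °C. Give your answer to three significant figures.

Heat to bring ice to 0 °C and melt it: q₁ = 11.9×2.11×20.4 + 11.9×335.0 = 4498.7 J
Heat the water can supply cooling to 0 °C: 283.1×4.18×83.9 = 99283.7 J > q₁, so all ice melts.
Energy balance: 283.1×4.18×(83.9 − T) = 4498.7 + 11.9×4.18×(T − 0)
1183.358(83.9 − T) = 4498.7 + 49.742 T
99283.7 − 4498.7 = 1233.100 T
T = 94785.0 / 1233.100 = 76.87 °C

T_f = 76.9 °C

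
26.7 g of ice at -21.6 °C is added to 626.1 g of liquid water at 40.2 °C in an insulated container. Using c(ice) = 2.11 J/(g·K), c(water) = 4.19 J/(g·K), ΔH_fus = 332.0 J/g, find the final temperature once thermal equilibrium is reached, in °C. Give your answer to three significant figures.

Heat to bring ice to 0 °C and melt it: q₁ = 26.7×2.11×21.6 + 26.7×332.0 = 10081 J
Heat the water can supply cooling to 0 °C: 626.1×4.19×40.2 = 105459 J > q₁, so all ice melts.
Energy balance: 626.1×4.19×(40.2 − T) = 10081 + 26.7×4.19×(T − 0)
2623.359(40.2 − T) = 10081 + 111.873 T
105459 − 10081 = 2735.232 T
T = 95378 / 2735.232 = 34.87 °C

T_f = 34.9 °C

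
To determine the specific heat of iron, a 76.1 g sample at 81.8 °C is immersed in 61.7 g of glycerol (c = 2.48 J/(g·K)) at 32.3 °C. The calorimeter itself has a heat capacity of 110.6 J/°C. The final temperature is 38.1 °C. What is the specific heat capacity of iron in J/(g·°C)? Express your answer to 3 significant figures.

c = 0.460 J/(g·°C)

q_gained = (61.7 × 2.48 + 110.6) × (38.1 − 32.3) = 1529 J
q_lost = 76.1 × c × (81.8 − 38.1) = 3325.57 c
Set equal: c = 1529 / 3325.57 = 0.460 J/(g·°C)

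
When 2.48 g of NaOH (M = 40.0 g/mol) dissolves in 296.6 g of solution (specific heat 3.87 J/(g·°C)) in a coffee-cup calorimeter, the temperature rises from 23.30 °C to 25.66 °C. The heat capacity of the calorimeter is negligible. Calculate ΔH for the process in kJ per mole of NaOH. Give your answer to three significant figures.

|ΔT| = |25.66 − 23.30| = 2.36 °C
|q_surr| = (296.6 × 3.87) × 2.36 = 1147.842 × 2.36 = 2709 J
n(NaOH) = 2.48 / 40.0 = 0.06200 mol
Temperature rose, so q_rxn = −|q_surr| = -2.709 kJ
ΔH = q_rxn / n = -43.69 kJ/mol

ΔH = -43.7 kJ/mol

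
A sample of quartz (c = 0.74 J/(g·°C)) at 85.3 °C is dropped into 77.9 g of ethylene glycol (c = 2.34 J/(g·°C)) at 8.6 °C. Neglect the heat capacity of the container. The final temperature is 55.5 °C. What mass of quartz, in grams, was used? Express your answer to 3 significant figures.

m = 388 g

q_gained = (77.9 × 2.34) × (55.5 − 8.6) = 8549 J
q_lost = m × 0.74 × (85.3 − 55.5) = 22.052 m
m = 8549 / 22.052 = 388 g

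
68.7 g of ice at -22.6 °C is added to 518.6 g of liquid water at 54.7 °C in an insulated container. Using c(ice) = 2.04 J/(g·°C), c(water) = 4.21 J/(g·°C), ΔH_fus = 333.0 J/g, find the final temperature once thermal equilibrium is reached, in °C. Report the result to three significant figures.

T_f = 37.8 °C

Heat to bring ice to 0 °C and melt it: q₁ = 68.7×2.04×22.6 + 68.7×333.0 = 26044 J
Heat the water can supply cooling to 0 °C: 518.6×4.21×54.7 = 119427 J > q₁, so all ice melts.
Energy balance: 518.6×4.21×(54.7 − T) = 26044 + 68.7×4.21×(T − 0)
2183.306(54.7 − T) = 26044 + 289.227 T
119427 − 26044 = 2472.533 T
T = 93383 / 2472.533 = 37.77 °C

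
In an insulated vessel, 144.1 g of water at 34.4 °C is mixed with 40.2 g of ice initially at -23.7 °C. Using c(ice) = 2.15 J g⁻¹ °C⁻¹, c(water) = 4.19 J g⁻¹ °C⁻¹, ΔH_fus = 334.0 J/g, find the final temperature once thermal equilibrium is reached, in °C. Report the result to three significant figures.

T_f = 6.86 °C

Heat to bring ice to 0 °C and melt it: q₁ = 40.2×2.15×23.7 + 40.2×334.0 = 15475 J
Heat the water can supply cooling to 0 °C: 144.1×4.19×34.4 = 20770.0 J > q₁, so all ice melts.
Energy balance: 144.1×4.19×(34.4 − T) = 15475 + 40.2×4.19×(T − 0)
603.779(34.4 − T) = 15475 + 168.438 T
20770.0 − 15475 = 772.217 T
T = 5295.0 / 772.217 = 6.857 °C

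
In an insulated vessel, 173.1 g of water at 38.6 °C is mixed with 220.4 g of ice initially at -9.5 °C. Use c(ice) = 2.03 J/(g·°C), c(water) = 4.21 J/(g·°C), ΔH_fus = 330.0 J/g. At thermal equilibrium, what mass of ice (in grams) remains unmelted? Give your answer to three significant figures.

Heat to warm all ice to 0 °C: 220.4×2.03×9.5 = 4250.4 J
Heat released by water cooling to 0 °C: 173.1×4.21×38.6 = 28130 J
28130 J < 4250.4 + 220.4×330.0 = 76982.4 J, so not all ice melts; final T = 0 °C.
Heat left for melting: 28130 − 4250.4 = 23879.6 J
Mass melted = 23879.6 / 330.0 = 72.36 g
Ice remaining = 220.4 − 72.36 = 148.04 g

m_ice remaining = 148 g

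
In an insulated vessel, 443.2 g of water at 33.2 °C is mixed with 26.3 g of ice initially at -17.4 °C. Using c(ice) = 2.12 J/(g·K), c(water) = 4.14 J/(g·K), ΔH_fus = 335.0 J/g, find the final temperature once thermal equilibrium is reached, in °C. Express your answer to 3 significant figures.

T_f = 26.3 °C

Heat to bring ice to 0 °C and melt it: q₁ = 26.3×2.12×17.4 + 26.3×335.0 = 9780.7 J
Heat the water can supply cooling to 0 °C: 443.2×4.14×33.2 = 60917.0 J > q₁, so all ice melts.
Energy balance: 443.2×4.14×(33.2 − T) = 9780.7 + 26.3×4.14×(T − 0)
1834.848(33.2 − T) = 9780.7 + 108.882 T
60917.0 − 9780.7 = 1943.730 T
T = 51136.3 / 1943.730 = 26.31 °C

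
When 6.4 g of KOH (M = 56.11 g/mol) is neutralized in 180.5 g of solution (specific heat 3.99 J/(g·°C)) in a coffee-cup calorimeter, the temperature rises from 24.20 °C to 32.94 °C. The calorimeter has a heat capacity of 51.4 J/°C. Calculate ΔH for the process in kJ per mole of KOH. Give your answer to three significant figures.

ΔH = -59.1 kJ/mol

|ΔT| = |32.94 − 24.20| = 8.74 °C
|q_surr| = (180.5 × 3.99 + 51.4) × 8.74 = 771.595 × 8.74 = 6744 J
n(KOH) = 6.4 / 56.11 = 0.1141 mol
Temperature rose, so q_rxn = −|q_surr| = -6.744 kJ
ΔH = q_rxn / n = -59.11 kJ/mol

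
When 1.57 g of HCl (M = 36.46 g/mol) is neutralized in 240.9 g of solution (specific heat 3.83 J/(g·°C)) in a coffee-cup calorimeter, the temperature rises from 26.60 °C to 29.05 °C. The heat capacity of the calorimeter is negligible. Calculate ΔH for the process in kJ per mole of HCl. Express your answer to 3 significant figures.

ΔH = -52.5 kJ/mol

|ΔT| = |29.05 − 26.60| = 2.45 °C
|q_surr| = (240.9 × 3.83) × 2.45 = 922.647 × 2.45 = 2260 J
n(HCl) = 1.57 / 36.46 = 0.04306 mol
Temperature rose, so q_rxn = −|q_surr| = -2.260 kJ
ΔH = q_rxn / n = -52.48 kJ/mol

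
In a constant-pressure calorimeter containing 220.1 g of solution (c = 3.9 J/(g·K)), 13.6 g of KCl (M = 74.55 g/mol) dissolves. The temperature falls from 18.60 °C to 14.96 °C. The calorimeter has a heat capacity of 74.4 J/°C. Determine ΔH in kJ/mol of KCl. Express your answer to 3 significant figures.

ΔH = 18.6 kJ/mol

|ΔT| = |14.96 − 18.60| = 3.64 °C
|q_surr| = (220.1 × 3.9 + 74.4) × 3.64 = 932.79 × 3.64 = 3395 J
n(KCl) = 13.6 / 74.55 = 0.1824 mol
Temperature fell, so q_rxn = +|q_surr| = 3.395 kJ
ΔH = q_rxn / n = 18.61 kJ/mol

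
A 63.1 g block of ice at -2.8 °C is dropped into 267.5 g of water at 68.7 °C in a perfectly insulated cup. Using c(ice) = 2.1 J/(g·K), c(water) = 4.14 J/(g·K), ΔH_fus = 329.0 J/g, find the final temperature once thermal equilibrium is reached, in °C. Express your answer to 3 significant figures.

Heat to bring ice to 0 °C and melt it: q₁ = 63.1×2.1×2.8 + 63.1×329.0 = 21131 J
Heat the water can supply cooling to 0 °C: 267.5×4.14×68.7 = 76081.8 J > q₁, so all ice melts.
Energy balance: 267.5×4.14×(68.7 − T) = 21131 + 63.1×4.14×(T − 0)
1107.45(68.7 − T) = 21131 + 261.234 T
76081.8 − 21131 = 1368.684 T
T = 54950.8 / 1368.684 = 40.149 °C

T_f = 40.1 °C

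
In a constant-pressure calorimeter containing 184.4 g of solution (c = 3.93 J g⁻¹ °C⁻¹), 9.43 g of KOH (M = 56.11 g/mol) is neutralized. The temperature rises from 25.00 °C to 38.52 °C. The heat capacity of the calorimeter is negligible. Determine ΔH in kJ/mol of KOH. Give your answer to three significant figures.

|ΔT| = |38.52 − 25.00| = 13.52 °C
|q_surr| = (184.4 × 3.93) × 13.52 = 724.692 × 13.52 = 9798 J
n(KOH) = 9.43 / 56.11 = 0.1681 mol
Temperature rose, so q_rxn = −|q_surr| = -9.798 kJ
ΔH = q_rxn / n = -58.29 kJ/mol

ΔH = -58.3 kJ/mol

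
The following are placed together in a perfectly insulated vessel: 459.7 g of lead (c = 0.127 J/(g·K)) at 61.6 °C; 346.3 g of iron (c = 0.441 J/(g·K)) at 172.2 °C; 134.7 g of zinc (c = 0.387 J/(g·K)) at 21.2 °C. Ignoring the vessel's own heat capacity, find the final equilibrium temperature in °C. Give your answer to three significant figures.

T_f = 118 °C

Σ mᵢcᵢ(T − Tᵢ) = 0  ⇒  T = Σ mᵢcᵢTᵢ / Σ mᵢcᵢ
Σ mᵢcᵢ = 459.7×0.127 + 346.3×0.441 + 134.7×0.387 = 263.2291
Σ mᵢcᵢTᵢ = 58.3819×61.6 + 152.7183×172.2 + 52.1289×21.2 = 31000
T = 31000 / 263.2291 = 117.8 °C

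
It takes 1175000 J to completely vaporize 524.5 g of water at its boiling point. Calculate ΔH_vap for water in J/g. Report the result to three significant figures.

ΔH_vap = q / m = 1175000 / 524.5 = 2240 J/g

ΔH_vap = 2240 J/g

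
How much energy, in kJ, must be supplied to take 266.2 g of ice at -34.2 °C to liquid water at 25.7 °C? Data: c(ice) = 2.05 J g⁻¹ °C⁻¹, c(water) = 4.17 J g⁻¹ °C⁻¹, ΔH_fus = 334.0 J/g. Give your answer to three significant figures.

q = 136 kJ

q1 (heat ice -34.2→0.0 °C): 266.2 × 2.05 × 34.2 = 18663 J
q2 (melt at 0 °C): 266.2 × 334.0 = 88911 J
q3 (heat water 0.0→25.7 °C): 266.2 × 4.17 × 25.7 = 28528 J
Total: 18663 + 88911 + 28528 = 136102 J = 136 kJ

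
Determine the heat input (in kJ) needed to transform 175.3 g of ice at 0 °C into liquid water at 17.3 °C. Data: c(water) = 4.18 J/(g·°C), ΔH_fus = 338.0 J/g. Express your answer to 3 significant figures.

q1 (melt at 0 °C): 175.3 × 338.0 = 59251 J
q2 (heat water 0.0→17.3 °C): 175.3 × 4.18 × 17.3 = 12677 J
Total: 59251 + 12677 = 71928 J = 71.9 kJ

q = 71.9 kJ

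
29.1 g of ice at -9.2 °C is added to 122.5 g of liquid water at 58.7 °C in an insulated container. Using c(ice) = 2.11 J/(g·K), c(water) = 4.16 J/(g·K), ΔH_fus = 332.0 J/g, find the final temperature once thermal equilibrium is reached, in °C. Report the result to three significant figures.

T_f = 31.2 °C

Heat to bring ice to 0 °C and melt it: q₁ = 29.1×2.11×9.2 + 29.1×332.0 = 10226 J
Heat the water can supply cooling to 0 °C: 122.5×4.16×58.7 = 29913.5 J > q₁, so all ice melts.
Energy balance: 122.5×4.16×(58.7 − T) = 10226 + 29.1×4.16×(T − 0)
509.6(58.7 − T) = 10226 + 121.056 T
29913.5 − 10226 = 630.656 T
T = 19687.5 / 630.656 = 31.22 °C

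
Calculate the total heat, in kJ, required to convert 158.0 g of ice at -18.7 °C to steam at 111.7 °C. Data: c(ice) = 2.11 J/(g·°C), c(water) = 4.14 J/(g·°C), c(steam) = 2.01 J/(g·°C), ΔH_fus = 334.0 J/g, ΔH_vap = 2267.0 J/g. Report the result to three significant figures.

q1 (heat ice -18.7→0.0 °C): 158.0 × 2.11 × 18.7 = 6234 J
q2 (melt at 0 °C): 158.0 × 334.0 = 52772 J
q3 (heat water 0.0→100.0 °C): 158.0 × 4.14 × 100.0 = 65412 J
q4 (vaporize at 100 °C): 158.0 × 2267.0 = 358186 J
q5 (heat steam 100.0→111.7 °C): 158.0 × 2.01 × 11.7 = 3716 J
Total: 6234 + 52772 + 65412 + 358186 + 3716 = 486320 J = 486 kJ

q = 486 kJ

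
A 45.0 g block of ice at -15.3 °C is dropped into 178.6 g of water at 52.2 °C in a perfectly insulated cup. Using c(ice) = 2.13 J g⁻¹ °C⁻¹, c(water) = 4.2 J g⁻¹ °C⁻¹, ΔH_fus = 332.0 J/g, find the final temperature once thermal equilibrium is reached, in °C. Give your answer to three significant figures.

T_f = 24.2 °C

Heat to bring ice to 0 °C and melt it: q₁ = 45.0×2.13×15.3 + 45.0×332.0 = 16407 J
Heat the water can supply cooling to 0 °C: 178.6×4.2×52.2 = 39156.3 J > q₁, so all ice melts.
Energy balance: 178.6×4.2×(52.2 − T) = 16407 + 45.0×4.2×(T − 0)
750.12(52.2 − T) = 16407 + 189 T
39156.3 − 16407 = 939.12 T
T = 22749.3 / 939.12 = 24.22 °C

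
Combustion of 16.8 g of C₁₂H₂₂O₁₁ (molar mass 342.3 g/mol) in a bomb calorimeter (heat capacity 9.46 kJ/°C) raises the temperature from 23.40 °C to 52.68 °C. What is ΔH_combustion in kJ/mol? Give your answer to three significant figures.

ΔT = 52.68 − 23.40 = 29.28 °C
q_cal = C_cal × ΔT = 9.46 × 29.28 = 276.9888 kJ
n = 16.8 / 342.3 = 0.04908 mol
q_rxn = −q_cal = -276.9888 kJ
ΔH = -276.9888 / 0.04908 = -5644 kJ/mol

ΔH = -5640 kJ/mol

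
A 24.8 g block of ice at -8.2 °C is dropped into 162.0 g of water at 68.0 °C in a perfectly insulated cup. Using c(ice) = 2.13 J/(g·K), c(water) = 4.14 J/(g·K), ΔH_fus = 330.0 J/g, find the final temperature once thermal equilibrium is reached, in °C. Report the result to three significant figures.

Heat to bring ice to 0 °C and melt it: q₁ = 24.8×2.13×8.2 + 24.8×330.0 = 8617.2 J
Heat the water can supply cooling to 0 °C: 162.0×4.14×68.0 = 45606.2 J > q₁, so all ice melts.
Energy balance: 162.0×4.14×(68.0 − T) = 8617.2 + 24.8×4.14×(T − 0)
670.68(68.0 − T) = 8617.2 + 102.672 T
45606.2 − 8617.2 = 773.352 T
T = 36989.0 / 773.352 = 47.83 °C

T_f = 47.8 °C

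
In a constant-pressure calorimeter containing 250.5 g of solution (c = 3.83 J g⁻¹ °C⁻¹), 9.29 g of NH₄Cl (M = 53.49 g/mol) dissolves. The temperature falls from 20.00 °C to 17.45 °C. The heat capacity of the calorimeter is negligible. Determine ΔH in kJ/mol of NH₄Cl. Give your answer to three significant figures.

|ΔT| = |17.45 − 20.00| = 2.55 °C
|q_surr| = (250.5 × 3.83) × 2.55 = 959.415 × 2.55 = 2447 J
n(NH₄Cl) = 9.29 / 53.49 = 0.1737 mol
Temperature fell, so q_rxn = +|q_surr| = 2.447 kJ
ΔH = q_rxn / n = 14.09 kJ/mol

ΔH = 14.1 kJ/mol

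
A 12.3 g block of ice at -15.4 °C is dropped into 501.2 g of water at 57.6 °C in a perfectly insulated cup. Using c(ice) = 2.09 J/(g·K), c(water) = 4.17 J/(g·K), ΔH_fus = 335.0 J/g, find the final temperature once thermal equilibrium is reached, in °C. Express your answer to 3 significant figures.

T_f = 54.1 °C

Heat to bring ice to 0 °C and melt it: q₁ = 12.3×2.09×15.4 + 12.3×335.0 = 4516.4 J
Heat the water can supply cooling to 0 °C: 501.2×4.17×57.6 = 120384 J > q₁, so all ice melts.
Energy balance: 501.2×4.17×(57.6 − T) = 4516.4 + 12.3×4.17×(T − 0)
2090.004(57.6 − T) = 4516.4 + 51.291 T
120384 − 4516.4 = 2141.295 T
T = 115867.6 / 2141.295 = 54.11 °C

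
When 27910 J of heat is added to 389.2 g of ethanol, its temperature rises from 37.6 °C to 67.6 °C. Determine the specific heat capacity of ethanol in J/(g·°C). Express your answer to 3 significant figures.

c = q / (m ΔT) = 27910 / (389.2 × 30.0)
c = 27910 / 11676 = 2.39 J/(g·°C)

c = 2.39 J/(g·°C)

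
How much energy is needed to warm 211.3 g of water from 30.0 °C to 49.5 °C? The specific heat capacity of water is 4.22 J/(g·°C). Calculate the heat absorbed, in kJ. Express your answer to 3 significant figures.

q = 17.4 kJ

q = m c ΔT = 211.3 × 4.22 × (49.5 − 30.0)
q = 211.3 × 4.22 × 19.5 = 17390 J = 17.4 kJ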